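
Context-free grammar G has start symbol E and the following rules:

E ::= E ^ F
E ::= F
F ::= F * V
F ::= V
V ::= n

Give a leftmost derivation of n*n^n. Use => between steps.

E => E^F => F^F => F*V^F => V*V^F => n*V^F => n*n^F => n*n^V => n*n^n

E => E^F   [E ::= E ^ F]
E^F => F^F   [E ::= F]
F^F => F*V^F   [F ::= F * V]
F*V^F => V*V^F   [F ::= V]
V*V^F => n*V^F   [V ::= n]
n*V^F => n*n^F   [V ::= n]
n*n^F => n*n^V   [F ::= V]
n*n^V => n*n^n   [V ::= n]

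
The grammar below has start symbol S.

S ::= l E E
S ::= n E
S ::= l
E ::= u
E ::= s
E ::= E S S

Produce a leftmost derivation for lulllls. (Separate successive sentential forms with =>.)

S => lEE => lESSE => lESSSSE => luSSSSE => lulSSSE => lullSSE => lulllSE => lullllE => lulllls

S => lEE   [S ::= l E E]
lEE => lESSE   [E ::= E S S]
lESSE => lESSSSE   [E ::= E S S]
lESSSSE => luSSSSE   [E ::= u]
luSSSSE => lulSSSE   [S ::= l]
lulSSSE => lullSSE   [S ::= l]
lullSSE => lulllSE   [S ::= l]
lulllSE => lullllE   [S ::= l]
lullllE => lulllls   [E ::= s]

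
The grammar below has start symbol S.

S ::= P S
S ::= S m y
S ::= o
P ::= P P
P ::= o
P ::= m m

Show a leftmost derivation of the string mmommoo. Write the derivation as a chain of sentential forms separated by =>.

S => PS => PPS => PPPS => mmPPS => mmPPPS => mmoPPS => mmommPS => mmommoS => mmommoo

S => PS   [S ::= P S]
PS => PPS   [P ::= P P]
PPS => PPPS   [P ::= P P]
PPPS => mmPPS   [P ::= m m]
mmPPS => mmPPPS   [P ::= P P]
mmPPPS => mmoPPS   [P ::= o]
mmoPPS => mmommPS   [P ::= m m]
mmommPS => mmommoS   [P ::= o]
mmommoS => mmommoo   [S ::= o]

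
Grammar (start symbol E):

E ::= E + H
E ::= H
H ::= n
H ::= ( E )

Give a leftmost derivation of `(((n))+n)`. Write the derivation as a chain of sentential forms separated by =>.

E=>H=>(E)=>(E+H)=>(H+H)=>((E)+H)=>((H)+H)=>(((E))+H)=>(((H))+H)=>(((n))+H)=>(((n))+n)

E => H   [E ::= H]
H => (E)   [H ::= ( E )]
(E) => (E+H)   [E ::= E + H]
(E+H) => (H+H)   [E ::= H]
(H+H) => ((E)+H)   [H ::= ( E )]
((E)+H) => ((H)+H)   [E ::= H]
((H)+H) => (((E))+H)   [H ::= ( E )]
(((E))+H) => (((H))+H)   [E ::= H]
(((H))+H) => (((n))+H)   [H ::= n]
(((n))+H) => (((n))+n)   [H ::= n]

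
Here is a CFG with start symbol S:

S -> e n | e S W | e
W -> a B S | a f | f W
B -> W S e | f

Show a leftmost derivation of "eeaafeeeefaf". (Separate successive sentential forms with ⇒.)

S ⇒ eSW   [S -> e S W]
eSW ⇒ eeW   [S -> e]
eeW ⇒ eeaBS   [W -> a B S]
eeaBS ⇒ eeaWSeS   [B -> W S e]
eeaWSeS ⇒ eeaafSeS   [W -> a f]
eeaafSeS ⇒ eeaafeeS   [S -> e]
eeaafeeS ⇒ eeaafeeeSW   [S -> e S W]
eeaafeeeSW ⇒ eeaafeeeeW   [S -> e]
eeaafeeeeW ⇒ eeaafeeeefW   [W -> f W]
eeaafeeeefW ⇒ eeaafeeeefaf   [W -> a f]

S ⇒ eSW ⇒ eeW ⇒ eeaBS ⇒ eeaWSeS ⇒ eeaafSeS ⇒ eeaafeeS ⇒ eeaafeeeSW ⇒ eeaafeeeeW ⇒ eeaafeeeefW ⇒ eeaafeeeefaf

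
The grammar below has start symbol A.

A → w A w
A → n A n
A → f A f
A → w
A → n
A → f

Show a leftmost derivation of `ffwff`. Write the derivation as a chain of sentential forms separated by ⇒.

A ⇒ fAf   [A → f A f]
fAf ⇒ ffAff   [A → f A f]
ffAff ⇒ ffwff   [A → w]

A ⇒ fAf ⇒ ffAff ⇒ ffwff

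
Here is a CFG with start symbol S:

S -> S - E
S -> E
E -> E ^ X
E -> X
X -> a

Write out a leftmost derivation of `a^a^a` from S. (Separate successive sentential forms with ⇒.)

S ⇒ E ⇒ E^X ⇒ E^X^X ⇒ X^X^X ⇒ a^X^X ⇒ a^a^X ⇒ a^a^a

S ⇒ E   [S -> E]
E ⇒ E^X   [E -> E ^ X]
E^X ⇒ E^X^X   [E -> E ^ X]
E^X^X ⇒ X^X^X   [E -> X]
X^X^X ⇒ a^X^X   [X -> a]
a^X^X ⇒ a^a^X   [X -> a]
a^a^X ⇒ a^a^a   [X -> a]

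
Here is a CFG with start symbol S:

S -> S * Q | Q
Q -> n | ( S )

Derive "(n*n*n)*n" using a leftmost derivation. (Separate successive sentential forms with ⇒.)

S ⇒ S*Q   [S -> S * Q]
S*Q ⇒ Q*Q   [S -> Q]
Q*Q ⇒ (S)*Q   [Q -> ( S )]
(S)*Q ⇒ (S*Q)*Q   [S -> S * Q]
(S*Q)*Q ⇒ (S*Q*Q)*Q   [S -> S * Q]
(S*Q*Q)*Q ⇒ (Q*Q*Q)*Q   [S -> Q]
(Q*Q*Q)*Q ⇒ (n*Q*Q)*Q   [Q -> n]
(n*Q*Q)*Q ⇒ (n*n*Q)*Q   [Q -> n]
(n*n*Q)*Q ⇒ (n*n*n)*Q   [Q -> n]
(n*n*n)*Q ⇒ (n*n*n)*n   [Q -> n]

S⇒S*Q⇒Q*Q⇒(S)*Q⇒(S*Q)*Q⇒(S*Q*Q)*Q⇒(Q*Q*Q)*Q⇒(n*Q*Q)*Q⇒(n*n*Q)*Q⇒(n*n*n)*Q⇒(n*n*n)*n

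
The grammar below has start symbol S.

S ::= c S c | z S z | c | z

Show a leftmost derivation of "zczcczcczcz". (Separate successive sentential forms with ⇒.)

S ⇒ zSz   [S ::= z S z]
zSz ⇒ zcScz   [S ::= c S c]
zcScz ⇒ zczSzcz   [S ::= z S z]
zczSzcz ⇒ zczcSczcz   [S ::= c S c]
zczcSczcz ⇒ zczccScczcz   [S ::= c S c]
zczccScczcz ⇒ zczcczcczcz   [S ::= z]

S ⇒ zSz ⇒ zcScz ⇒ zczSzcz ⇒ zczcSczcz ⇒ zczccScczcz ⇒ zczcczcczcz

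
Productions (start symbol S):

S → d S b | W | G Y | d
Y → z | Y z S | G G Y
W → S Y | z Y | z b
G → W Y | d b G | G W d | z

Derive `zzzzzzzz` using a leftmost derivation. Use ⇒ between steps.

S ⇒ W ⇒ zY ⇒ zGGY ⇒ zWYGY ⇒ zzYYGY ⇒ zzGGYYGY ⇒ zzzGYYGY ⇒ zzzzYYGY ⇒ zzzzzYGY ⇒ zzzzzzGY ⇒ zzzzzzzY ⇒ zzzzzzzz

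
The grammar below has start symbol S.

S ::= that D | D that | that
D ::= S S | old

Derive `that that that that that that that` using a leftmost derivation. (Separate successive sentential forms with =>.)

S => D that => S S that => D that S that => S S that S that => D that S that S that => S S that S that S that => that S that S that S that => that that that S that S that => that that that that that S that => that that that that that that that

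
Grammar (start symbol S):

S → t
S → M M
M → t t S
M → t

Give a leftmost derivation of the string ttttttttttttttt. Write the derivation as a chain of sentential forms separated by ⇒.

S ⇒ MM   [S → M M]
MM ⇒ ttSM   [M → t t S]
ttSM ⇒ ttMMM   [S → M M]
ttMMM ⇒ ttttSMM   [M → t t S]
ttttSMM ⇒ ttttMMMM   [S → M M]
ttttMMMM ⇒ ttttttSMMM   [M → t t S]
ttttttSMMM ⇒ ttttttMMMMM   [S → M M]
ttttttMMMMM ⇒ ttttttttSMMMM   [M → t t S]
ttttttttSMMMM ⇒ tttttttttMMMM   [S → t]
tttttttttMMMM ⇒ ttttttttttMMM   [M → t]
ttttttttttMMM ⇒ tttttttttttMM   [M → t]
tttttttttttMM ⇒ ttttttttttttM   [M → t]
ttttttttttttM ⇒ ttttttttttttttS   [M → t t S]
ttttttttttttttS ⇒ ttttttttttttttt   [S → t]

S ⇒ MM ⇒ ttSM ⇒ ttMMM ⇒ ttttSMM ⇒ ttttMMMM ⇒ ttttttSMMM ⇒ ttttttMMMMM ⇒ ttttttttSMMMM ⇒ tttttttttMMMM ⇒ ttttttttttMMM ⇒ tttttttttttMM ⇒ ttttttttttttM ⇒ ttttttttttttttS ⇒ ttttttttttttttt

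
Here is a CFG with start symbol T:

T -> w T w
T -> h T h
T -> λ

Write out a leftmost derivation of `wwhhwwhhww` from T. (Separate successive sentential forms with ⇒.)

T⇒wTw⇒wwTww⇒wwhThww⇒wwhhThhww⇒wwhhwTwhhww⇒wwhhwwhhww

T ⇒ wTw   [T -> w T w]
wTw ⇒ wwTww   [T -> w T w]
wwTww ⇒ wwhThww   [T -> h T h]
wwhThww ⇒ wwhhThhww   [T -> h T h]
wwhhThhww ⇒ wwhhwTwhhww   [T -> w T w]
wwhhwTwhhww ⇒ wwhhwwhhww   [T -> λ]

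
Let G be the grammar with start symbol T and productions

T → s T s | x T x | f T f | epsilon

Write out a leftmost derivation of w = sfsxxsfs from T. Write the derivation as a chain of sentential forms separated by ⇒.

T ⇒ sTs   [T → s T s]
sTs ⇒ sfTfs   [T → f T f]
sfTfs ⇒ sfsTsfs   [T → s T s]
sfsTsfs ⇒ sfsxTxsfs   [T → x T x]
sfsxTxsfs ⇒ sfsxxsfs   [T → epsilon]

T ⇒ sTs ⇒ sfTfs ⇒ sfsTsfs ⇒ sfsxTxsfs ⇒ sfsxxsfs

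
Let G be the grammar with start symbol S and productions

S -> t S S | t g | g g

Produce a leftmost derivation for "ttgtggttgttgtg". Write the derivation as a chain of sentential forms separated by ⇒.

S ⇒ tSS ⇒ ttgS ⇒ ttgtSS ⇒ ttgtggS ⇒ ttgtggtSS ⇒ ttgtggttgS ⇒ ttgtggttgtSS ⇒ ttgtggttgttgS ⇒ ttgtggttgttgtg

S ⇒ tSS   [S -> t S S]
tSS ⇒ ttgS   [S -> t g]
ttgS ⇒ ttgtSS   [S -> t S S]
ttgtSS ⇒ ttgtggS   [S -> g g]
ttgtggS ⇒ ttgtggtSS   [S -> t S S]
ttgtggtSS ⇒ ttgtggttgS   [S -> t g]
ttgtggttgS ⇒ ttgtggttgtSS   [S -> t S S]
ttgtggttgtSS ⇒ ttgtggttgttgS   [S -> t g]
ttgtggttgttgS ⇒ ttgtggttgttgtg   [S -> t g]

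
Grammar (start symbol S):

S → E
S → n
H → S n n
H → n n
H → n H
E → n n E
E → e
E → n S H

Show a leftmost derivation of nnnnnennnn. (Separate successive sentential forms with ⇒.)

S ⇒ E   [S → E]
E ⇒ nnE   [E → n n E]
nnE ⇒ nnnnE   [E → n n E]
nnnnE ⇒ nnnnnSH   [E → n S H]
nnnnnSH ⇒ nnnnnEH   [S → E]
nnnnnEH ⇒ nnnnneH   [E → e]
nnnnneH ⇒ nnnnnenH   [H → n H]
nnnnnenH ⇒ nnnnnenSnn   [H → S n n]
nnnnnenSnn ⇒ nnnnnennnn   [S → n]

S⇒E⇒nnE⇒nnnnE⇒nnnnnSH⇒nnnnnEH⇒nnnnneH⇒nnnnnenH⇒nnnnnenSnn⇒nnnnnennnn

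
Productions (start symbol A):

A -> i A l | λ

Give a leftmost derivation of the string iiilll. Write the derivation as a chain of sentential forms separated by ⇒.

A⇒iAl⇒iiAll⇒iiiAlll⇒iiilll

A ⇒ iAl   [A -> i A l]
iAl ⇒ iiAll   [A -> i A l]
iiAll ⇒ iiiAlll   [A -> i A l]
iiiAlll ⇒ iiilll   [A -> λ]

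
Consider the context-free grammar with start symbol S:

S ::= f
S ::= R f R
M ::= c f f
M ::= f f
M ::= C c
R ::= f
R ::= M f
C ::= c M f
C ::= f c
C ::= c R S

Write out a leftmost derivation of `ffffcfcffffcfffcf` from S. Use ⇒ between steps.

S ⇒ RfR ⇒ MffR ⇒ ffffR ⇒ ffffMf ⇒ ffffCcf ⇒ ffffcRScf ⇒ ffffcfScf ⇒ ffffcfRfRcf ⇒ ffffcfMffRcf ⇒ ffffcfcffffRcf ⇒ ffffcfcffffMfcf ⇒ ffffcfcffffcfffcf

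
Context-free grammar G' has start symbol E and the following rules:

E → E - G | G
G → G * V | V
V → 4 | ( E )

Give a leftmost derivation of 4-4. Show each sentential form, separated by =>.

E=>E-G=>G-G=>V-G=>4-G=>4-V=>4-4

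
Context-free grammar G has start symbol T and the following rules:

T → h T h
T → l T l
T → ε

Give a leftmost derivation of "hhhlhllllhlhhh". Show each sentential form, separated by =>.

T => hTh   [T → h T h]
hTh => hhThh   [T → h T h]
hhThh => hhhThhh   [T → h T h]
hhhThhh => hhhlTlhhh   [T → l T l]
hhhlTlhhh => hhhlhThlhhh   [T → h T h]
hhhlhThlhhh => hhhlhlTlhlhhh   [T → l T l]
hhhlhlTlhlhhh => hhhlhllTllhlhhh   [T → l T l]
hhhlhllTllhlhhh => hhhlhllllhlhhh   [T → ε]

T=>hTh=>hhThh=>hhhThhh=>hhhlTlhhh=>hhhlhThlhhh=>hhhlhlTlhlhhh=>hhhlhllTllhlhhh=>hhhlhllllhlhhh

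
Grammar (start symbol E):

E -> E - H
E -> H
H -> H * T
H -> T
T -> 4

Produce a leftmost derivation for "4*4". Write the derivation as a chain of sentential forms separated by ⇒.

E⇒H⇒H*T⇒T*T⇒4*T⇒4*4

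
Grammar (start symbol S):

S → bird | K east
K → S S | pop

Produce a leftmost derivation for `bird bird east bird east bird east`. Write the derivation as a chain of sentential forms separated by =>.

S => K east => S S east => K east S east => S S east S east => K east S east S east => S S east S east S east => bird S east S east S east => bird bird east S east S east => bird bird east bird east S east => bird bird east bird east bird east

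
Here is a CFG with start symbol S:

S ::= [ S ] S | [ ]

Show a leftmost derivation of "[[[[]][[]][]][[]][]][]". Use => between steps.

S => [S]S => [[S]S]S => [[[S]S]S]S => [[[[]]S]S]S => [[[[]][S]S]S]S => [[[[]][[]]S]S]S => [[[[]][[]][]]S]S => [[[[]][[]][]][S]S]S => [[[[]][[]][]][[]]S]S => [[[[]][[]][]][[]][]]S => [[[[]][[]][]][[]][]][]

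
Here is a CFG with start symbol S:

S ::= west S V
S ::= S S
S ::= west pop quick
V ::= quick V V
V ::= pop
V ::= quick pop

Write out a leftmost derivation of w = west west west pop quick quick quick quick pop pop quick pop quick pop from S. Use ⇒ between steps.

S ⇒ west S V ⇒ west west S V V ⇒ west west west pop quick V V ⇒ west west west pop quick quick V V V ⇒ west west west pop quick quick quick V V V V ⇒ west west west pop quick quick quick quick pop V V V ⇒ west west west pop quick quick quick quick pop pop V V ⇒ west west west pop quick quick quick quick pop pop quick pop V ⇒ west west west pop quick quick quick quick pop pop quick pop quick pop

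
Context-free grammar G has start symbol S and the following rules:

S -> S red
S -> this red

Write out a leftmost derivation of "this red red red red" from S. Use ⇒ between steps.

S ⇒ S red ⇒ S red red ⇒ S red red red ⇒ this red red red red

S ⇒ S red   [S -> S red]
S red ⇒ S red red   [S -> S red]
S red red ⇒ S red red red   [S -> S red]
S red red red ⇒ this red red red red   [S -> this red]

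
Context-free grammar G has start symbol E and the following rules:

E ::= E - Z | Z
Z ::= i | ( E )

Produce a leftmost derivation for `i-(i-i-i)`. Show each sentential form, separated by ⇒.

E ⇒ E-Z ⇒ Z-Z ⇒ i-Z ⇒ i-(E) ⇒ i-(E-Z) ⇒ i-(E-Z-Z) ⇒ i-(Z-Z-Z) ⇒ i-(i-Z-Z) ⇒ i-(i-i-Z) ⇒ i-(i-i-i)

E ⇒ E-Z   [E ::= E - Z]
E-Z ⇒ Z-Z   [E ::= Z]
Z-Z ⇒ i-Z   [Z ::= i]
i-Z ⇒ i-(E)   [Z ::= ( E )]
i-(E) ⇒ i-(E-Z)   [E ::= E - Z]
i-(E-Z) ⇒ i-(E-Z-Z)   [E ::= E - Z]
i-(E-Z-Z) ⇒ i-(Z-Z-Z)   [E ::= Z]
i-(Z-Z-Z) ⇒ i-(i-Z-Z)   [Z ::= i]
i-(i-Z-Z) ⇒ i-(i-i-Z)   [Z ::= i]
i-(i-i-Z) ⇒ i-(i-i-i)   [Z ::= i]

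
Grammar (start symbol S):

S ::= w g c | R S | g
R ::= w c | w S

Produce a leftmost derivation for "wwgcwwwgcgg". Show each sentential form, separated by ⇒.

S ⇒ RS   [S ::= R S]
RS ⇒ wSS   [R ::= w S]
wSS ⇒ wwgcS   [S ::= w g c]
wwgcS ⇒ wwgcRS   [S ::= R S]
wwgcRS ⇒ wwgcwSS   [R ::= w S]
wwgcwSS ⇒ wwgcwRSS   [S ::= R S]
wwgcwRSS ⇒ wwgcwwSSS   [R ::= w S]
wwgcwwSSS ⇒ wwgcwwwgcSS   [S ::= w g c]
wwgcwwwgcSS ⇒ wwgcwwwgcgS   [S ::= g]
wwgcwwwgcgS ⇒ wwgcwwwgcgg   [S ::= g]

S⇒RS⇒wSS⇒wwgcS⇒wwgcRS⇒wwgcwSS⇒wwgcwRSS⇒wwgcwwSSS⇒wwgcwwwgcSS⇒wwgcwwwgcgS⇒wwgcwwwgcgg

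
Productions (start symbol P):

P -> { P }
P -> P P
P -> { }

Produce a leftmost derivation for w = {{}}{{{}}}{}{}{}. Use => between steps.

P=>PP=>PPP=>PPPP=>{P}PPP=>{{}}PPP=>{{}}PPPP=>{{}}{P}PPP=>{{}}{{P}}PPP=>{{}}{{{}}}PPP=>{{}}{{{}}}{}PP=>{{}}{{{}}}{}{}P=>{{}}{{{}}}{}{}{}

P => PP   [P -> P P]
PP => PPP   [P -> P P]
PPP => PPPP   [P -> P P]
PPPP => {P}PPP   [P -> { P }]
{P}PPP => {{}}PPP   [P -> { }]
{{}}PPP => {{}}PPPP   [P -> P P]
{{}}PPPP => {{}}{P}PPP   [P -> { P }]
{{}}{P}PPP => {{}}{{P}}PPP   [P -> { P }]
{{}}{{P}}PPP => {{}}{{{}}}PPP   [P -> { }]
{{}}{{{}}}PPP => {{}}{{{}}}{}PP   [P -> { }]
{{}}{{{}}}{}PP => {{}}{{{}}}{}{}P   [P -> { }]
{{}}{{{}}}{}{}P => {{}}{{{}}}{}{}{}   [P -> { }]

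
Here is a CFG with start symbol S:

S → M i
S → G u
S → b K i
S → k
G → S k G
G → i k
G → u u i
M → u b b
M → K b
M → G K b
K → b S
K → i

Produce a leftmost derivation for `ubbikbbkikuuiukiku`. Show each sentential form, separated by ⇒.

S ⇒ Gu   [S → G u]
Gu ⇒ SkGu   [G → S k G]
SkGu ⇒ GukGu   [S → G u]
GukGu ⇒ SkGukGu   [G → S k G]
SkGukGu ⇒ MikGukGu   [S → M i]
MikGukGu ⇒ ubbikGukGu   [M → u b b]
ubbikGukGu ⇒ ubbikSkGukGu   [G → S k G]
ubbikSkGukGu ⇒ ubbikbKikGukGu   [S → b K i]
ubbikbKikGukGu ⇒ ubbikbbSikGukGu   [K → b S]
ubbikbbSikGukGu ⇒ ubbikbbkikGukGu   [S → k]
ubbikbbkikGukGu ⇒ ubbikbbkikuuiukGu   [G → u u i]
ubbikbbkikuuiukGu ⇒ ubbikbbkikuuiukiku   [G → i k]

S ⇒ Gu ⇒ SkGu ⇒ GukGu ⇒ SkGukGu ⇒ MikGukGu ⇒ ubbikGukGu ⇒ ubbikSkGukGu ⇒ ubbikbKikGukGu ⇒ ubbikbbSikGukGu ⇒ ubbikbbkikGukGu ⇒ ubbikbbkikuuiukGu ⇒ ubbikbbkikuuiukiku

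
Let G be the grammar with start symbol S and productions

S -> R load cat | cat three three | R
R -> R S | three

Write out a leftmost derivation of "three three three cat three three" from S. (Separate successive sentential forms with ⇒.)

S ⇒ R   [S -> R]
R ⇒ R S   [R -> R S]
R S ⇒ R S S   [R -> R S]
R S S ⇒ R S S S   [R -> R S]
R S S S ⇒ three S S S   [R -> three]
three S S S ⇒ three R S S   [S -> R]
three R S S ⇒ three three S S   [R -> three]
three three S S ⇒ three three R S   [S -> R]
three three R S ⇒ three three three S   [R -> three]
three three three S ⇒ three three three cat three three   [S -> cat three three]

S ⇒ R ⇒ R S ⇒ R S S ⇒ R S S S ⇒ three S S S ⇒ three R S S ⇒ three three S S ⇒ three three R S ⇒ three three three S ⇒ three three three cat three three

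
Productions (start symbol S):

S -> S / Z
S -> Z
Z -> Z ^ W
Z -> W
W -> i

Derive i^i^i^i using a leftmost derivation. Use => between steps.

S => Z => Z^W => Z^W^W => Z^W^W^W => W^W^W^W => i^W^W^W => i^i^W^W => i^i^i^W => i^i^i^i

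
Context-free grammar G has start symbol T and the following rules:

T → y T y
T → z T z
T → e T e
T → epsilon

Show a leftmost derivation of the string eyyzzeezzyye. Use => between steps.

T => eTe   [T → e T e]
eTe => eyTye   [T → y T y]
eyTye => eyyTyye   [T → y T y]
eyyTyye => eyyzTzyye   [T → z T z]
eyyzTzyye => eyyzzTzzyye   [T → z T z]
eyyzzTzzyye => eyyzzeTezzyye   [T → e T e]
eyyzzeTezzyye => eyyzzeezzyye   [T → epsilon]

T => eTe => eyTye => eyyTyye => eyyzTzyye => eyyzzTzzyye => eyyzzeTezzyye => eyyzzeezzyye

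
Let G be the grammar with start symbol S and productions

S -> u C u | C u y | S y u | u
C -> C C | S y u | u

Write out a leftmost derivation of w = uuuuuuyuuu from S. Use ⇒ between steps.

S ⇒ uCu   [S -> u C u]
uCu ⇒ uCCu   [C -> C C]
uCCu ⇒ uCCCu   [C -> C C]
uCCCu ⇒ uuCCu   [C -> u]
uuCCu ⇒ uuCCCu   [C -> C C]
uuCCCu ⇒ uuuCCu   [C -> u]
uuuCCu ⇒ uuuSyuCu   [C -> S y u]
uuuSyuCu ⇒ uuuuCuyuCu   [S -> u C u]
uuuuCuyuCu ⇒ uuuuuuyuCu   [C -> u]
uuuuuuyuCu ⇒ uuuuuuyuuu   [C -> u]

S ⇒ uCu ⇒ uCCu ⇒ uCCCu ⇒ uuCCu ⇒ uuCCCu ⇒ uuuCCu ⇒ uuuSyuCu ⇒ uuuuCuyuCu ⇒ uuuuuuyuCu ⇒ uuuuuuyuuu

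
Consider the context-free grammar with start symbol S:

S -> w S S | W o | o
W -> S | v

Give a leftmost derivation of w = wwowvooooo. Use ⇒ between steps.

S⇒wSS⇒wwSSS⇒wwoSS⇒wwowSSS⇒wwowWoSS⇒wwowSoSS⇒wwowWooSS⇒wwowSooSS⇒wwowWoooSS⇒wwowvoooSS⇒wwowvooooS⇒wwowvooooo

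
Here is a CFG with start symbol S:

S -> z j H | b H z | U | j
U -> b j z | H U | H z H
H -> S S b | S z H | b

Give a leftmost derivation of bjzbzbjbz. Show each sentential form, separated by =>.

S => bHz   [S -> b H z]
bHz => bSSbz   [H -> S S b]
bSSbz => bUSbz   [S -> U]
bUSbz => bHzHSbz   [U -> H z H]
bHzHSbz => bSzHzHSbz   [H -> S z H]
bSzHzHSbz => bjzHzHSbz   [S -> j]
bjzHzHSbz => bjzbzHSbz   [H -> b]
bjzbzHSbz => bjzbzbSbz   [H -> b]
bjzbzbSbz => bjzbzbjbz   [S -> j]

S=>bHz=>bSSbz=>bUSbz=>bHzHSbz=>bSzHzHSbz=>bjzHzHSbz=>bjzbzHSbz=>bjzbzbSbz=>bjzbzbjbz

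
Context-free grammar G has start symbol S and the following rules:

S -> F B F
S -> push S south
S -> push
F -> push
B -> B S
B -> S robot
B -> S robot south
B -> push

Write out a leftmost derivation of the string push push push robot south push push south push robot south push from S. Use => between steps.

S => F B F => push B F => push S robot south F => push F B F robot south F => push push B F robot south F => push push B S F robot south F => push push S robot south S F robot south F => push push push robot south S F robot south F => push push push robot south push S south F robot south F => push push push robot south push push south F robot south F => push push push robot south push push south push robot south F => push push push robot south push push south push robot south push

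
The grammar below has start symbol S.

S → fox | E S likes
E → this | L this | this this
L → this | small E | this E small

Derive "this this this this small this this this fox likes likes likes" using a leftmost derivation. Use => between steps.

S => E S likes => this this S likes => this this E S likes likes => this this L this S likes likes => this this this this S likes likes => this this this this E S likes likes likes => this this this this L this S likes likes likes => this this this this small E this S likes likes likes => this this this this small this this this S likes likes likes => this this this this small this this this fox likes likes likes

S => E S likes   [S → E S likes]
E S likes => this this S likes   [E → this this]
this this S likes => this this E S likes likes   [S → E S likes]
this this E S likes likes => this this L this S likes likes   [E → L this]
this this L this S likes likes => this this this this S likes likes   [L → this]
this this this this S likes likes => this this this this E S likes likes likes   [S → E S likes]
this this this this E S likes likes likes => this this this this L this S likes likes likes   [E → L this]
this this this this L this S likes likes likes => this this this this small E this S likes likes likes   [L → small E]
this this this this small E this S likes likes likes => this this this this small this this this S likes likes likes   [E → this this]
this this this this small this this this S likes likes likes => this this this this small this this this fox likes likes likes   [S → fox]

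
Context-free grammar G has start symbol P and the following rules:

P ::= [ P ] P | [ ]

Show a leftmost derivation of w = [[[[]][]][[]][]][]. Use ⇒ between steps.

P⇒[P]P⇒[[P]P]P⇒[[[P]P]P]P⇒[[[[]]P]P]P⇒[[[[]][]]P]P⇒[[[[]][]][P]P]P⇒[[[[]][]][[]]P]P⇒[[[[]][]][[]][]]P⇒[[[[]][]][[]][]][]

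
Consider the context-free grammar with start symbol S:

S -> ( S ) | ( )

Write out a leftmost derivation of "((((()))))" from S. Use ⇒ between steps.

S ⇒ (S) ⇒ ((S)) ⇒ (((S))) ⇒ ((((S)))) ⇒ ((((()))))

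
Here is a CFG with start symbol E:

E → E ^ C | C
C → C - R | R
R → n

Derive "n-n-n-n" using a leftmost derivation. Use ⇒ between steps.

E ⇒ C ⇒ C-R ⇒ C-R-R ⇒ C-R-R-R ⇒ R-R-R-R ⇒ n-R-R-R ⇒ n-n-R-R ⇒ n-n-n-R ⇒ n-n-n-n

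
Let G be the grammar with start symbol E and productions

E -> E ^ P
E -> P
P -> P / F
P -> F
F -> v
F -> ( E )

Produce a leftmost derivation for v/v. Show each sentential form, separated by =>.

E => P => P/F => F/F => v/F => v/v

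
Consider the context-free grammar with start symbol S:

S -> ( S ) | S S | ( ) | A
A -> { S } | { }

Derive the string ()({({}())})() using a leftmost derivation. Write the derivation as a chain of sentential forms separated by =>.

S => SS => ()S => ()SS => ()(S)S => ()(A)S => ()({S})S => ()({(S)})S => ()({(SS)})S => ()({(AS)})S => ()({({}S)})S => ()({({}())})S => ()({({}())})()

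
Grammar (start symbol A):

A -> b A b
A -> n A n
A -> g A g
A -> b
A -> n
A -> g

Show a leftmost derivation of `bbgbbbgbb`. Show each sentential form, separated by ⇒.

A ⇒ bAb   [A -> b A b]
bAb ⇒ bbAbb   [A -> b A b]
bbAbb ⇒ bbgAgbb   [A -> g A g]
bbgAgbb ⇒ bbgbAbgbb   [A -> b A b]
bbgbAbgbb ⇒ bbgbbbgbb   [A -> b]

A ⇒ bAb ⇒ bbAbb ⇒ bbgAgbb ⇒ bbgbAbgbb ⇒ bbgbbbgbb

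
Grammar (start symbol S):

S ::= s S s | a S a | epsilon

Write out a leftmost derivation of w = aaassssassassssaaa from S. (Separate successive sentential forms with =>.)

S => aSa   [S ::= a S a]
aSa => aaSaa   [S ::= a S a]
aaSaa => aaaSaaa   [S ::= a S a]
aaaSaaa => aaasSsaaa   [S ::= s S s]
aaasSsaaa => aaassSssaaa   [S ::= s S s]
aaassSssaaa => aaasssSsssaaa   [S ::= s S s]
aaasssSsssaaa => aaassssSssssaaa   [S ::= s S s]
aaassssSssssaaa => aaassssaSassssaaa   [S ::= a S a]
aaassssaSassssaaa => aaassssasSsassssaaa   [S ::= s S s]
aaassssasSsassssaaa => aaassssassassssaaa   [S ::= epsilon]

S => aSa => aaSaa => aaaSaaa => aaasSsaaa => aaassSssaaa => aaasssSsssaaa => aaassssSssssaaa => aaassssaSassssaaa => aaassssasSsassssaaa => aaassssassassssaaa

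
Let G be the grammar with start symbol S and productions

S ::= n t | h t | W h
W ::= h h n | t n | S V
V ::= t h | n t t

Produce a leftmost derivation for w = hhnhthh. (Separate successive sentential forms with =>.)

S => Wh => SVh => WhVh => hhnhVh => hhnhthh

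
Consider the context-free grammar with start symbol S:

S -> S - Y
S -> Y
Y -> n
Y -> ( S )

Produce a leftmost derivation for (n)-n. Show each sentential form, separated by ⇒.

S ⇒ S-Y ⇒ Y-Y ⇒ (S)-Y ⇒ (Y)-Y ⇒ (n)-Y ⇒ (n)-n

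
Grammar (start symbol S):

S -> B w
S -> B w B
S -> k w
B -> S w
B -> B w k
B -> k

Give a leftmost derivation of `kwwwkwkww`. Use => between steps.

S => Bw => Sww => BwBww => SwwBww => kwwwBww => kwwwBwkww => kwwwkwkww

S => Bw   [S -> B w]
Bw => Sww   [B -> S w]
Sww => BwBww   [S -> B w B]
BwBww => SwwBww   [B -> S w]
SwwBww => kwwwBww   [S -> k w]
kwwwBww => kwwwBwkww   [B -> B w k]
kwwwBwkww => kwwwkwkww   [B -> k]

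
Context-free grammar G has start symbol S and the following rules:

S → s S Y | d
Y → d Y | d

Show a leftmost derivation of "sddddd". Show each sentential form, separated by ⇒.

S⇒sSY⇒sdY⇒sddY⇒sdddY⇒sddddY⇒sddddd

S ⇒ sSY   [S → s S Y]
sSY ⇒ sdY   [S → d]
sdY ⇒ sddY   [Y → d Y]
sddY ⇒ sdddY   [Y → d Y]
sdddY ⇒ sddddY   [Y → d Y]
sddddY ⇒ sddddd   [Y → d]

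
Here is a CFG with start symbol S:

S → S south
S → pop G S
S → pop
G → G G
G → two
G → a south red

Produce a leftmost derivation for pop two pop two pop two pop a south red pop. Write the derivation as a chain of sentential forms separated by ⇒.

S ⇒ pop G S ⇒ pop two S ⇒ pop two pop G S ⇒ pop two pop two S ⇒ pop two pop two pop G S ⇒ pop two pop two pop two S ⇒ pop two pop two pop two pop G S ⇒ pop two pop two pop two pop a south red S ⇒ pop two pop two pop two pop a south red pop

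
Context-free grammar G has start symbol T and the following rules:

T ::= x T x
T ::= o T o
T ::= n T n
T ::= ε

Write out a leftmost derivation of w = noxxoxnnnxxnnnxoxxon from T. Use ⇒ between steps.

T ⇒ nTn   [T ::= n T n]
nTn ⇒ noTon   [T ::= o T o]
noTon ⇒ noxTxon   [T ::= x T x]
noxTxon ⇒ noxxTxxon   [T ::= x T x]
noxxTxxon ⇒ noxxoToxxon   [T ::= o T o]
noxxoToxxon ⇒ noxxoxTxoxxon   [T ::= x T x]
noxxoxTxoxxon ⇒ noxxoxnTnxoxxon   [T ::= n T n]
noxxoxnTnxoxxon ⇒ noxxoxnnTnnxoxxon   [T ::= n T n]
noxxoxnnTnnxoxxon ⇒ noxxoxnnnTnnnxoxxon   [T ::= n T n]
noxxoxnnnTnnnxoxxon ⇒ noxxoxnnnxTxnnnxoxxon   [T ::= x T x]
noxxoxnnnxTxnnnxoxxon ⇒ noxxoxnnnxxnnnxoxxon   [T ::= ε]

T ⇒ nTn ⇒ noTon ⇒ noxTxon ⇒ noxxTxxon ⇒ noxxoToxxon ⇒ noxxoxTxoxxon ⇒ noxxoxnTnxoxxon ⇒ noxxoxnnTnnxoxxon ⇒ noxxoxnnnTnnnxoxxon ⇒ noxxoxnnnxTxnnnxoxxon ⇒ noxxoxnnnxxnnnxoxxon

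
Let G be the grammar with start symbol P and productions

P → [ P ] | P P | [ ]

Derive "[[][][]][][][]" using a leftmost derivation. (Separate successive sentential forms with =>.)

P=>PP=>PPP=>PPPP=>[P]PPP=>[PP]PPP=>[PPP]PPP=>[[]PP]PPP=>[[][]P]PPP=>[[][][]]PPP=>[[][][]][]PP=>[[][][]][][]P=>[[][][]][][][]

P => PP   [P → P P]
PP => PPP   [P → P P]
PPP => PPPP   [P → P P]
PPPP => [P]PPP   [P → [ P ]]
[P]PPP => [PP]PPP   [P → P P]
[PP]PPP => [PPP]PPP   [P → P P]
[PPP]PPP => [[]PP]PPP   [P → [ ]]
[[]PP]PPP => [[][]P]PPP   [P → [ ]]
[[][]P]PPP => [[][][]]PPP   [P → [ ]]
[[][][]]PPP => [[][][]][]PP   [P → [ ]]
[[][][]][]PP => [[][][]][][]P   [P → [ ]]
[[][][]][][]P => [[][][]][][][]   [P → [ ]]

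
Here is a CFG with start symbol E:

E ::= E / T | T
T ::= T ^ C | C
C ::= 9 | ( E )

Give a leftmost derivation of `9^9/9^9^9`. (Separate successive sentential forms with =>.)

E => E/T   [E ::= E / T]
E/T => T/T   [E ::= T]
T/T => T^C/T   [T ::= T ^ C]
T^C/T => C^C/T   [T ::= C]
C^C/T => 9^C/T   [C ::= 9]
9^C/T => 9^9/T   [C ::= 9]
9^9/T => 9^9/T^C   [T ::= T ^ C]
9^9/T^C => 9^9/T^C^C   [T ::= T ^ C]
9^9/T^C^C => 9^9/C^C^C   [T ::= C]
9^9/C^C^C => 9^9/9^C^C   [C ::= 9]
9^9/9^C^C => 9^9/9^9^C   [C ::= 9]
9^9/9^9^C => 9^9/9^9^9   [C ::= 9]

E=>E/T=>T/T=>T^C/T=>C^C/T=>9^C/T=>9^9/T=>9^9/T^C=>9^9/T^C^C=>9^9/C^C^C=>9^9/9^C^C=>9^9/9^9^C=>9^9/9^9^9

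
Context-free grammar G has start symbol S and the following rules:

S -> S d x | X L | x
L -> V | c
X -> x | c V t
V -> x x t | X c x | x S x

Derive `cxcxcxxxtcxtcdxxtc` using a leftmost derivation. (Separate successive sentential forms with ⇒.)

S ⇒ XL ⇒ cVtL ⇒ cxSxtL ⇒ cxSdxxtL ⇒ cxXLdxxtL ⇒ cxcVtLdxxtL ⇒ cxcxSxtLdxxtL ⇒ cxcxXLxtLdxxtL ⇒ cxcxcVtLxtLdxxtL ⇒ cxcxcxSxtLxtLdxxtL ⇒ cxcxcxxxtLxtLdxxtL ⇒ cxcxcxxxtcxtLdxxtL ⇒ cxcxcxxxtcxtcdxxtL ⇒ cxcxcxxxtcxtcdxxtc

S ⇒ XL   [S -> X L]
XL ⇒ cVtL   [X -> c V t]
cVtL ⇒ cxSxtL   [V -> x S x]
cxSxtL ⇒ cxSdxxtL   [S -> S d x]
cxSdxxtL ⇒ cxXLdxxtL   [S -> X L]
cxXLdxxtL ⇒ cxcVtLdxxtL   [X -> c V t]
cxcVtLdxxtL ⇒ cxcxSxtLdxxtL   [V -> x S x]
cxcxSxtLdxxtL ⇒ cxcxXLxtLdxxtL   [S -> X L]
cxcxXLxtLdxxtL ⇒ cxcxcVtLxtLdxxtL   [X -> c V t]
cxcxcVtLxtLdxxtL ⇒ cxcxcxSxtLxtLdxxtL   [V -> x S x]
cxcxcxSxtLxtLdxxtL ⇒ cxcxcxxxtLxtLdxxtL   [S -> x]
cxcxcxxxtLxtLdxxtL ⇒ cxcxcxxxtcxtLdxxtL   [L -> c]
cxcxcxxxtcxtLdxxtL ⇒ cxcxcxxxtcxtcdxxtL   [L -> c]
cxcxcxxxtcxtcdxxtL ⇒ cxcxcxxxtcxtcdxxtc   [L -> c]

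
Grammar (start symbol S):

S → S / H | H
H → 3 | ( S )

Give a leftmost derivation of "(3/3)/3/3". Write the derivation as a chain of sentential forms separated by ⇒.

S⇒S/H⇒S/H/H⇒H/H/H⇒(S)/H/H⇒(S/H)/H/H⇒(H/H)/H/H⇒(3/H)/H/H⇒(3/3)/H/H⇒(3/3)/3/H⇒(3/3)/3/3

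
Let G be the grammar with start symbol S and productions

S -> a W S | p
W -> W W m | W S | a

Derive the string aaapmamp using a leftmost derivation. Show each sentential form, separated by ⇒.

S ⇒ aWS   [S -> a W S]
aWS ⇒ aWWmS   [W -> W W m]
aWWmS ⇒ aWWmWmS   [W -> W W m]
aWWmWmS ⇒ aaWmWmS   [W -> a]
aaWmWmS ⇒ aaWSmWmS   [W -> W S]
aaWSmWmS ⇒ aaaSmWmS   [W -> a]
aaaSmWmS ⇒ aaapmWmS   [S -> p]
aaapmWmS ⇒ aaapmamS   [W -> a]
aaapmamS ⇒ aaapmamp   [S -> p]

S ⇒ aWS ⇒ aWWmS ⇒ aWWmWmS ⇒ aaWmWmS ⇒ aaWSmWmS ⇒ aaaSmWmS ⇒ aaapmWmS ⇒ aaapmamS ⇒ aaapmamp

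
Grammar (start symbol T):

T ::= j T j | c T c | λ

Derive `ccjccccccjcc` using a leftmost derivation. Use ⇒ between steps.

T ⇒ cTc ⇒ ccTcc ⇒ ccjTjcc ⇒ ccjcTcjcc ⇒ ccjccTccjcc ⇒ ccjcccTcccjcc ⇒ ccjccccccjcc

T ⇒ cTc   [T ::= c T c]
cTc ⇒ ccTcc   [T ::= c T c]
ccTcc ⇒ ccjTjcc   [T ::= j T j]
ccjTjcc ⇒ ccjcTcjcc   [T ::= c T c]
ccjcTcjcc ⇒ ccjccTccjcc   [T ::= c T c]
ccjccTccjcc ⇒ ccjcccTcccjcc   [T ::= c T c]
ccjcccTcccjcc ⇒ ccjccccccjcc   [T ::= λ]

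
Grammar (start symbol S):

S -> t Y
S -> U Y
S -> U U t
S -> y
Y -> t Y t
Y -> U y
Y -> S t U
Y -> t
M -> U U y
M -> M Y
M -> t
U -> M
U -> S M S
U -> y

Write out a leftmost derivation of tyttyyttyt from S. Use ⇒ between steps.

S ⇒ UY ⇒ SMSY ⇒ UUtMSY ⇒ SMSUtMSY ⇒ UUtMSUtMSY ⇒ MUtMSUtMSY ⇒ tUtMSUtMSY ⇒ tytMSUtMSY ⇒ tyttSUtMSY ⇒ tyttyUtMSY ⇒ tyttyytMSY ⇒ tyttyyttSY ⇒ tyttyyttyY ⇒ tyttyyttyt

S ⇒ UY   [S -> U Y]
UY ⇒ SMSY   [U -> S M S]
SMSY ⇒ UUtMSY   [S -> U U t]
UUtMSY ⇒ SMSUtMSY   [U -> S M S]
SMSUtMSY ⇒ UUtMSUtMSY   [S -> U U t]
UUtMSUtMSY ⇒ MUtMSUtMSY   [U -> M]
MUtMSUtMSY ⇒ tUtMSUtMSY   [M -> t]
tUtMSUtMSY ⇒ tytMSUtMSY   [U -> y]
tytMSUtMSY ⇒ tyttSUtMSY   [M -> t]
tyttSUtMSY ⇒ tyttyUtMSY   [S -> y]
tyttyUtMSY ⇒ tyttyytMSY   [U -> y]
tyttyytMSY ⇒ tyttyyttSY   [M -> t]
tyttyyttSY ⇒ tyttyyttyY   [S -> y]
tyttyyttyY ⇒ tyttyyttyt   [Y -> t]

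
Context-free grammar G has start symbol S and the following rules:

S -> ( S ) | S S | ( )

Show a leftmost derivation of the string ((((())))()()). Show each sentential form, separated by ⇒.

S ⇒ (S)   [S -> ( S )]
(S) ⇒ (SS)   [S -> S S]
(SS) ⇒ (SSS)   [S -> S S]
(SSS) ⇒ ((S)SS)   [S -> ( S )]
((S)SS) ⇒ (((S))SS)   [S -> ( S )]
(((S))SS) ⇒ ((((S)))SS)   [S -> ( S )]
((((S)))SS) ⇒ ((((())))SS)   [S -> ( )]
((((())))SS) ⇒ ((((())))()S)   [S -> ( )]
((((())))()S) ⇒ ((((())))()())   [S -> ( )]

S ⇒ (S) ⇒ (SS) ⇒ (SSS) ⇒ ((S)SS) ⇒ (((S))SS) ⇒ ((((S)))SS) ⇒ ((((())))SS) ⇒ ((((())))()S) ⇒ ((((())))()())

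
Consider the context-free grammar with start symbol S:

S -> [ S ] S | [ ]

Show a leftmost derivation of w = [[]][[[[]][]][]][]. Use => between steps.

S => [S]S   [S -> [ S ] S]
[S]S => [[]]S   [S -> [ ]]
[[]]S => [[]][S]S   [S -> [ S ] S]
[[]][S]S => [[]][[S]S]S   [S -> [ S ] S]
[[]][[S]S]S => [[]][[[S]S]S]S   [S -> [ S ] S]
[[]][[[S]S]S]S => [[]][[[[]]S]S]S   [S -> [ ]]
[[]][[[[]]S]S]S => [[]][[[[]][]]S]S   [S -> [ ]]
[[]][[[[]][]]S]S => [[]][[[[]][]][]]S   [S -> [ ]]
[[]][[[[]][]][]]S => [[]][[[[]][]][]][]   [S -> [ ]]

S => [S]S => [[]]S => [[]][S]S => [[]][[S]S]S => [[]][[[S]S]S]S => [[]][[[[]]S]S]S => [[]][[[[]][]]S]S => [[]][[[[]][]][]]S => [[]][[[[]][]][]][]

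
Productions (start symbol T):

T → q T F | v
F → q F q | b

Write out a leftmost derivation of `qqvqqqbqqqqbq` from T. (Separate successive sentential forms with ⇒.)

T ⇒ qTF   [T → q T F]
qTF ⇒ qqTFF   [T → q T F]
qqTFF ⇒ qqvFF   [T → v]
qqvFF ⇒ qqvqFqF   [F → q F q]
qqvqFqF ⇒ qqvqqFqqF   [F → q F q]
qqvqqFqqF ⇒ qqvqqqFqqqF   [F → q F q]
qqvqqqFqqqF ⇒ qqvqqqbqqqF   [F → b]
qqvqqqbqqqF ⇒ qqvqqqbqqqqFq   [F → q F q]
qqvqqqbqqqqFq ⇒ qqvqqqbqqqqbq   [F → b]

T ⇒ qTF ⇒ qqTFF ⇒ qqvFF ⇒ qqvqFqF ⇒ qqvqqFqqF ⇒ qqvqqqFqqqF ⇒ qqvqqqbqqqF ⇒ qqvqqqbqqqqFq ⇒ qqvqqqbqqqqbq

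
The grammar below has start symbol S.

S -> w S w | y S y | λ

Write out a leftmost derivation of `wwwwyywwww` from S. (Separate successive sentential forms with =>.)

S => wSw   [S -> w S w]
wSw => wwSww   [S -> w S w]
wwSww => wwwSwww   [S -> w S w]
wwwSwww => wwwwSwwww   [S -> w S w]
wwwwSwwww => wwwwySywwww   [S -> y S y]
wwwwySywwww => wwwwyywwww   [S -> λ]

S => wSw => wwSww => wwwSwww => wwwwSwwww => wwwwySywwww => wwwwyywwww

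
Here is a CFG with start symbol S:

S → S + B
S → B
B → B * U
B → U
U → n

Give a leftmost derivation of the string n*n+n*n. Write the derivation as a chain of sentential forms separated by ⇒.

S ⇒ S+B ⇒ B+B ⇒ B*U+B ⇒ U*U+B ⇒ n*U+B ⇒ n*n+B ⇒ n*n+B*U ⇒ n*n+U*U ⇒ n*n+n*U ⇒ n*n+n*n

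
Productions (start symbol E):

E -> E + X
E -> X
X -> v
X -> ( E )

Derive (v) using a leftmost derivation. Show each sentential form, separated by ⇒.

E⇒X⇒(E)⇒(X)⇒(v)

E ⇒ X   [E -> X]
X ⇒ (E)   [X -> ( E )]
(E) ⇒ (X)   [E -> X]
(X) ⇒ (v)   [X -> v]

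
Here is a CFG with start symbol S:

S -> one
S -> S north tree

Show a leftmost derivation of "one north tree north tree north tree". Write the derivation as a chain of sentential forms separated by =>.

S => S north tree => S north tree north tree => S north tree north tree north tree => one north tree north tree north tree

S => S north tree   [S -> S north tree]
S north tree => S north tree north tree   [S -> S north tree]
S north tree north tree => S north tree north tree north tree   [S -> S north tree]
S north tree north tree north tree => one north tree north tree north tree   [S -> one]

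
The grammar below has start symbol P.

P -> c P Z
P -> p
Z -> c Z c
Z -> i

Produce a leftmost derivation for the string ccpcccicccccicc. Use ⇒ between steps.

P ⇒ cPZ ⇒ ccPZZ ⇒ ccpZZ ⇒ ccpcZcZ ⇒ ccpccZccZ ⇒ ccpcccZcccZ ⇒ ccpcccicccZ ⇒ ccpccciccccZc ⇒ ccpcccicccccZcc ⇒ ccpcccicccccicc

P ⇒ cPZ   [P -> c P Z]
cPZ ⇒ ccPZZ   [P -> c P Z]
ccPZZ ⇒ ccpZZ   [P -> p]
ccpZZ ⇒ ccpcZcZ   [Z -> c Z c]
ccpcZcZ ⇒ ccpccZccZ   [Z -> c Z c]
ccpccZccZ ⇒ ccpcccZcccZ   [Z -> c Z c]
ccpcccZcccZ ⇒ ccpcccicccZ   [Z -> i]
ccpcccicccZ ⇒ ccpccciccccZc   [Z -> c Z c]
ccpccciccccZc ⇒ ccpcccicccccZcc   [Z -> c Z c]
ccpcccicccccZcc ⇒ ccpcccicccccicc   [Z -> i]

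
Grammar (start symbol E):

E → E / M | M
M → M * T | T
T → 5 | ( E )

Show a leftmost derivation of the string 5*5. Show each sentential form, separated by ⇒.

E ⇒ M ⇒ M*T ⇒ T*T ⇒ 5*T ⇒ 5*5

E ⇒ M   [E → M]
M ⇒ M*T   [M → M * T]
M*T ⇒ T*T   [M → T]
T*T ⇒ 5*T   [T → 5]
5*T ⇒ 5*5   [T → 5]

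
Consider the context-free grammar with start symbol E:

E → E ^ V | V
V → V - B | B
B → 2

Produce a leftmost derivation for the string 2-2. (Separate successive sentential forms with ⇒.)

E ⇒ V ⇒ V-B ⇒ B-B ⇒ 2-B ⇒ 2-2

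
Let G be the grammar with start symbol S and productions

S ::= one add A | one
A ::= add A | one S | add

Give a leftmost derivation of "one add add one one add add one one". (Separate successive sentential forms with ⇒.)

S ⇒ one add A ⇒ one add add A ⇒ one add add one S ⇒ one add add one one add A ⇒ one add add one one add add A ⇒ one add add one one add add one S ⇒ one add add one one add add one one

S ⇒ one add A   [S ::= one add A]
one add A ⇒ one add add A   [A ::= add A]
one add add A ⇒ one add add one S   [A ::= one S]
one add add one S ⇒ one add add one one add A   [S ::= one add A]
one add add one one add A ⇒ one add add one one add add A   [A ::= add A]
one add add one one add add A ⇒ one add add one one add add one S   [A ::= one S]
one add add one one add add one S ⇒ one add add one one add add one one   [S ::= one]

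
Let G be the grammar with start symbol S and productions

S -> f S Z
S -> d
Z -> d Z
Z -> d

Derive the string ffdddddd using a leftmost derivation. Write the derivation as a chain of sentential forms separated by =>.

S => fSZ => ffSZZ => ffdZZ => ffddZZ => ffdddZZ => ffddddZZ => ffdddddZ => ffdddddd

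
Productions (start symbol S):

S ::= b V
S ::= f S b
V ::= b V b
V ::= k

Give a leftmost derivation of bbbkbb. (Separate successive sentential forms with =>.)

S => bV => bbVb => bbbVbb => bbbkbb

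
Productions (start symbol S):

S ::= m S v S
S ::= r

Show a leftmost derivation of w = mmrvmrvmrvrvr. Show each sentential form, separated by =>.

S => mSvS => mmSvSvS => mmrvSvS => mmrvmSvSvS => mmrvmrvSvS => mmrvmrvmSvSvS => mmrvmrvmrvSvS => mmrvmrvmrvrvS => mmrvmrvmrvrvr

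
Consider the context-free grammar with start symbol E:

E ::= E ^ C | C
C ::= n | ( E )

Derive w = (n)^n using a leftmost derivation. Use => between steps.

E => E^C => C^C => (E)^C => (C)^C => (n)^C => (n)^n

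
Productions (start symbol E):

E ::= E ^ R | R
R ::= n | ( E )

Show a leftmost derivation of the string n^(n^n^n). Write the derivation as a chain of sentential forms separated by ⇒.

E ⇒ E^R   [E ::= E ^ R]
E^R ⇒ R^R   [E ::= R]
R^R ⇒ n^R   [R ::= n]
n^R ⇒ n^(E)   [R ::= ( E )]
n^(E) ⇒ n^(E^R)   [E ::= E ^ R]
n^(E^R) ⇒ n^(E^R^R)   [E ::= E ^ R]
n^(E^R^R) ⇒ n^(R^R^R)   [E ::= R]
n^(R^R^R) ⇒ n^(n^R^R)   [R ::= n]
n^(n^R^R) ⇒ n^(n^n^R)   [R ::= n]
n^(n^n^R) ⇒ n^(n^n^n)   [R ::= n]

E ⇒ E^R ⇒ R^R ⇒ n^R ⇒ n^(E) ⇒ n^(E^R) ⇒ n^(E^R^R) ⇒ n^(R^R^R) ⇒ n^(n^R^R) ⇒ n^(n^n^R) ⇒ n^(n^n^n)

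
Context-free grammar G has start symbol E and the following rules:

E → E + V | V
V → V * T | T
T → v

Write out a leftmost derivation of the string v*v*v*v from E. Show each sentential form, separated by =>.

E => V => V*T => V*T*T => V*T*T*T => T*T*T*T => v*T*T*T => v*v*T*T => v*v*v*T => v*v*v*v

E => V   [E → V]
V => V*T   [V → V * T]
V*T => V*T*T   [V → V * T]
V*T*T => V*T*T*T   [V → V * T]
V*T*T*T => T*T*T*T   [V → T]
T*T*T*T => v*T*T*T   [T → v]
v*T*T*T => v*v*T*T   [T → v]
v*v*T*T => v*v*v*T   [T → v]
v*v*v*T => v*v*v*v   [T → v]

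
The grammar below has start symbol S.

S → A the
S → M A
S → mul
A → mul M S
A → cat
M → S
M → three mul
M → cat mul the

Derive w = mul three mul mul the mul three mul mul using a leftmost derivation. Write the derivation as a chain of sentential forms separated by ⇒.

S ⇒ M A ⇒ S A ⇒ A the A ⇒ mul M S the A ⇒ mul three mul S the A ⇒ mul three mul mul the A ⇒ mul three mul mul the mul M S ⇒ mul three mul mul the mul three mul S ⇒ mul three mul mul the mul three mul mul

S ⇒ M A   [S → M A]
M A ⇒ S A   [M → S]
S A ⇒ A the A   [S → A the]
A the A ⇒ mul M S the A   [A → mul M S]
mul M S the A ⇒ mul three mul S the A   [M → three mul]
mul three mul S the A ⇒ mul three mul mul the A   [S → mul]
mul three mul mul the A ⇒ mul three mul mul the mul M S   [A → mul M S]
mul three mul mul the mul M S ⇒ mul three mul mul the mul three mul S   [M → three mul]
mul three mul mul the mul three mul S ⇒ mul three mul mul the mul three mul mul   [S → mul]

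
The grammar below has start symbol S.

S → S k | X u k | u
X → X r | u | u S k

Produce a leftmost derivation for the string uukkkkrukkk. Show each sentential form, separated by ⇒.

S ⇒ Sk ⇒ Skk ⇒ Xukkk ⇒ Xrukkk ⇒ uSkrukkk ⇒ uSkkrukkk ⇒ uSkkkrukkk ⇒ uSkkkkrukkk ⇒ uukkkkrukkk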